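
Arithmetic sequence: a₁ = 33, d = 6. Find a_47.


aₙ = a₁ + (n-1)d
= 33 + (47-1)×6
= 33 + 276
= 309

a_47 = 309


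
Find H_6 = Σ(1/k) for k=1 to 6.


H_6 = 1/1 + 1/2 + 1/3 + 1/4 + 1/5 + 1/6
= 49/20
≈ 2.45

H_6 = 49/20 ≈ 2.45


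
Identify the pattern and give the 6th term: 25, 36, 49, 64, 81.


Pattern: perfect squares: n²
Terms: 25, 36, 49, 64, 81
Next term = 100

Next term = 100


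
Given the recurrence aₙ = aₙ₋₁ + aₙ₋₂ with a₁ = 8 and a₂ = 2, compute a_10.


Computing iteratively: 8, 2, 10, 12, 22, 34, 56, 90, 146, 236
a_10 = 236

a_10 = 236


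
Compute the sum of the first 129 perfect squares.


n = 129
n(n+1)(2n+1)/6 = 129×130×259/6
= 4343430/6 = 723905

Σk² = 723905


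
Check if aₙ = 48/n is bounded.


a₁ = 48, a₂ = 48/2, a₃ = 48/3, ...
0 < aₙ ≤ 48 for all n ≥ 1
Lower bound: 0, Upper bound: 48
The sequence IS bounded

Bounded (0 < aₙ ≤ 48)


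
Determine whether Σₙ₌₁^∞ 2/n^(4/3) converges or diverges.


p-series test: Σ c/n^p converges if p > 1, diverges if p ≤ 1 (constant c > 0 doesn't affect convergence).
p = 4/3
4/3 > 1 → CONVERGES

Converges (p = 4/3 > 1)


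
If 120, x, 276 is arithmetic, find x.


AM = (120 + 276)/2 = 396/2 = 198

AM = 198


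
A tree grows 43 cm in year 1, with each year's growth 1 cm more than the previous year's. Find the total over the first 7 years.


aₙ = 43 + (7-1)×1 = 49
Sₙ = n(a₁+aₙ)/2 = 7×(43+49)/2
= 7×92/2 = 322

S_7 = 322


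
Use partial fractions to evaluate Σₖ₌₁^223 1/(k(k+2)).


1/(k(k+2)) = (1/2)·(1/k - 1/(k+2)) (partial fractions)
Telescoping: Σ = (1/2)·(1 + 1/2 - 1/224 - 1/225) = 75151/100800

Sum = 75151/100800


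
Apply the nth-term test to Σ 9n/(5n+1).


lim(n→∞) 9n/(5n+1) = 9/5 = 9/5  (divide numerator and denominator by n)
lim aₙ = 9/5 ≠ 0 → series DIVERGES

Diverges (lim aₙ = 9/5 ≠ 0)


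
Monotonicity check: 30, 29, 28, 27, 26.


Differences: -1, -1, -1, -1
All differences < 0 → strictly DECREASING

Monotonically decreasing


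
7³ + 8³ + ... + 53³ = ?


Σₖ₌7^53 k³ = [53·54/2]² − [6·7/2]²
= 2047761 − 441 = 2047320

Σk³ = 2047320


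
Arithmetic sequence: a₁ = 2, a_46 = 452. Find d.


d = (aₙ - a₁)/(n-1)
= (452 - 2)/(46-1)
= 450/45 = 10

d = 10


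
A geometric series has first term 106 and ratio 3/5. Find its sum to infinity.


S∞ = a₁/(1-r) = 106/(1 - 3/5)
= 106/(2/5)
= 265

S∞ = 265


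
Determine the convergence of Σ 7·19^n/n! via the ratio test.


aₙ = 7·19^n/n!
a_{n+1}/aₙ = 19^(n+1)/(n+1)! × n!/19^n  (constant 7 cancels)
= 19/(n+1)
L = lim(n→∞) 19/(n+1) = 0
L < 1 → series CONVERGES

Converges (ratio test: L = 0 < 1)


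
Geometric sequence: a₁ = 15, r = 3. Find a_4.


aₙ = a₁·r^(n-1)
= 15×3^3
= 15×27
= 405

a_4 = 405


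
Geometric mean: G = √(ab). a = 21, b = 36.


GM = √(21×36) = √756 = 27.4955

GM = 27.4955


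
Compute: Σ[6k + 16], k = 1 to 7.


Σ(6k+16) = 6·Σk + 16·n
= 6·28 + 16·7
= 168 + 112 = 280

Σ = 280


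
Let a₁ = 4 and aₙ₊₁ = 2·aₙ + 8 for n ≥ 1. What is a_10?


Computing step by step:
a_1 = 4
a_2 = 16
a_3 = 40
a_4 = 88
a_5 = 184
a_6 = 376
a_7 = 760
a_8 = 1528
a_9 = 3064
a_10 = 6136


a_10 = 6136


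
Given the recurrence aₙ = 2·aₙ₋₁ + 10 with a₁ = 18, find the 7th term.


Computing step by step:
a_1 = 18
a_2 = 46
a_3 = 102
a_4 = 214
a_5 = 438
a_6 = 886
a_7 = 1782


a_7 = 1782


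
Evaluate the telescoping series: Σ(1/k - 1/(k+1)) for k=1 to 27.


Telescoping: adjacent terms cancel.
= 1/1 - 1/28
= 1 - 1/28 = 27/28

Sum = 27/28


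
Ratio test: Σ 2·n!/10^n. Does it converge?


aₙ = 2·n!/10^n
a_{n+1}/aₙ = (n+1)!/10^(n+1) × 10^n/n!  (constant 2 cancels)
= (n+1)/10
L = lim(n→∞) (n+1)/10 = ∞
L > 1 → series DIVERGES

Diverges (ratio test: L = ∞ > 1)


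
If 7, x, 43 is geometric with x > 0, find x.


GM = √(7×43) = √301 = 17.3494

GM = 17.3494


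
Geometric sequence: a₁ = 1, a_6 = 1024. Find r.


r^(n-1) = aₙ/a₁
r^5 = 1024/1 = 1024
r = 1024^(1/5)
= 4

r = 4


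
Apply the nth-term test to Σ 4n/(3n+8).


lim(n→∞) 4n/(3n+8) = 4/3 = 4/3  (divide numerator and denominator by n)
lim aₙ = 4/3 ≠ 0 → series DIVERGES

Diverges (lim aₙ = 4/3 ≠ 0)


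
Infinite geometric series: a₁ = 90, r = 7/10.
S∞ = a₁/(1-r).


S∞ = a₁/(1-r) = 90/(1 - 7/10)
= 90/(3/10)
= 300

S∞ = 300


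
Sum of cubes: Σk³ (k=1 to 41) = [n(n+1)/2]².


n(n+1)/2 = 41×42/2 = 861
Σk³ = 861² = 741321

Σk³ = 741321


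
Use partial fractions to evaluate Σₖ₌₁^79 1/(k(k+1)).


1/(k(k+1)) = 1/k - 1/(k+1) (partial fractions)
Telescoping: Σ = 1 - 1/80 = 79/80

Sum = 79/80


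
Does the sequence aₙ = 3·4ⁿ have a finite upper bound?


aₙ = 3·4ⁿ → as n→∞, aₙ→∞ (since base 4 > 1)
No finite upper bound exists
The sequence is UNBOUNDED

Unbounded (aₙ → ∞ as n → ∞)


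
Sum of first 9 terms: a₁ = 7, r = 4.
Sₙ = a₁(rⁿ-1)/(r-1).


Sₙ = 7×(4^9 - 1)/(4 - 1)
= 7×(262144 - 1)/3
= 7×262143/3
= 611667

S_9 = 611667


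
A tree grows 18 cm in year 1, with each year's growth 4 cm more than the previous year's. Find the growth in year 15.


aₙ = a₁ + (n-1)d
= 18 + (15-1)×4
= 18 + 56
= 74

a_15 = 74


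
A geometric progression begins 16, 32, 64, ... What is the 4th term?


aₙ = a₁·r^(n-1)
= 16×2^3
= 16×8
= 128

a_4 = 128


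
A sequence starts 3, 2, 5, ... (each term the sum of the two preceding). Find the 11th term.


Computing iteratively: 3, 2, 5, 7, 12, 19, 31, 50, 81, 131, 212
a_11 = 212

a_11 = 212


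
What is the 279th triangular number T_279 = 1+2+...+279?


n(n+1)/2 = 279×280/2 = 78120/2 = 39060

Σk = 39060


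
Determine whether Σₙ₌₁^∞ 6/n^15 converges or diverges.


p-series test: Σ c/n^p converges if p > 1, diverges if p ≤ 1 (constant c > 0 doesn't affect convergence).
p = 15
15 > 1 → CONVERGES

Converges (p = 15 > 1)


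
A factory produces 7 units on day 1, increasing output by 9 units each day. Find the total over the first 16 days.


aₙ = 7 + (16-1)×9 = 142
Sₙ = n(a₁+aₙ)/2 = 16×(7+142)/2
= 16×149/2 = 1192

S_16 = 1192


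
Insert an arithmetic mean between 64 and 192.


AM = (64 + 192)/2 = 256/2 = 128

AM = 128


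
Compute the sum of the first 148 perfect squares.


n = 148
n(n+1)(2n+1)/6 = 148×149×297/6
= 6549444/6 = 1091574

Σk² = 1091574


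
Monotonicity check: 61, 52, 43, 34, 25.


Differences: -9, -9, -9, -9
All differences < 0 → strictly DECREASING

Monotonically decreasing


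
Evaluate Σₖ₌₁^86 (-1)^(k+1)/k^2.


S = 1 - 1/4 + 1/9 - 1/16 + 1/25 - 1/36 + 1/49 - 1/64 ± ...
= 0.8224
(Full series converges to +π²/12 ≈ +0.8225)

S_86 = 0.8224


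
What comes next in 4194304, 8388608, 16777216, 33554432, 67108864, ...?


Pattern: powers of 2: 2ⁿ
Terms: 4194304, 8388608, 16777216, 33554432, 67108864
Next term = 134217728

Next term = 134217728


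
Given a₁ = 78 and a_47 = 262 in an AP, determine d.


d = (aₙ - a₁)/(n-1)
= (262 - 78)/(47-1)
= 184/46 = 4

d = 4


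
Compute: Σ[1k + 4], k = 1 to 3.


Σ(1k+4) = 1·Σk + 4·n
= 1·6 + 4·3
= 6 + 12 = 18

Σ = 18


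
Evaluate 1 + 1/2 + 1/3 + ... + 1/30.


H_30 = 1/1 + 1/2 + 1/3 + ... + 1/30
= 9304682830147/2329089562800
≈ 3.995

H_30 = 9304682830147/2329089562800 ≈ 3.995


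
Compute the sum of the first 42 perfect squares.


n = 42
n(n+1)(2n+1)/6 = 42×43×85/6
= 153510/6 = 25585

Σk² = 25585


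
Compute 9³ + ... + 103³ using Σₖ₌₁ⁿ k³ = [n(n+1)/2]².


Σₖ₌9^103 k³ = [103·104/2]² − [8·9/2]²
= 28686736 − 1296 = 28685440

Σk³ = 28685440


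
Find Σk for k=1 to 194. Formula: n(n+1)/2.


n(n+1)/2 = 194×195/2 = 37830/2 = 18915

Σk = 18915


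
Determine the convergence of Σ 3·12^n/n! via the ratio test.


aₙ = 3·12^n/n!
a_{n+1}/aₙ = 12^(n+1)/(n+1)! × n!/12^n  (constant 3 cancels)
= 12/(n+1)
L = lim(n→∞) 12/(n+1) = 0
L < 1 → series CONVERGES

Converges (ratio test: L = 0 < 1)


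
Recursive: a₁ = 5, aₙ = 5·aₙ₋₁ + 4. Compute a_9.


Computing step by step:
a_1 = 5
a_2 = 29
a_3 = 149
a_4 = 749
a_5 = 3749
a_6 = 18749
a_7 = 93749
a_8 = 468749
a_9 = 2343749


a_9 = 2343749


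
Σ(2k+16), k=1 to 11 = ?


Σ(2k+16) = 2·Σk + 16·n
= 2·66 + 16·11
= 132 + 176 = 308

Σ = 308


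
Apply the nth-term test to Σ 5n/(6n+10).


lim(n→∞) 5n/(6n+10) = 5/6 = 5/6  (divide numerator and denominator by n)
lim aₙ = 5/6 ≠ 0 → series DIVERGES

Diverges (lim aₙ = 5/6 ≠ 0)


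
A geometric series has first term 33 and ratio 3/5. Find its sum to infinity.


S∞ = a₁/(1-r) = 33/(1 - 3/5)
= 33/(2/5)
= 165/2

S∞ = 165/2


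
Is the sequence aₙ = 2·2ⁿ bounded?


aₙ = 2·2ⁿ → as n→∞, aₙ→∞ (since base 2 > 1)
No finite upper bound exists
The sequence is UNBOUNDED

Unbounded (aₙ → ∞ as n → ∞)


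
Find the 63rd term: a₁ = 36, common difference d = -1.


aₙ = a₁ + (n-1)d
= 36 + (63-1)×-1
= 36 - 62
= -26

a_63 = -26


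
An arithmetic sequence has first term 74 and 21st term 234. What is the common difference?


d = (aₙ - a₁)/(n-1)
= (234 - 74)/(21-1)
= 160/20 = 8

d = 8


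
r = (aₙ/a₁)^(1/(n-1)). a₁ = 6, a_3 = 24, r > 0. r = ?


r^(n-1) = aₙ/a₁
r^2 = 24/6 = 4
r = 4^(1/2)
= ±2; taking r > 0 gives r = 2

r = 2


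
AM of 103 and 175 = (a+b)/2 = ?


AM = (103 + 175)/2 = 278/2 = 139

AM = 139


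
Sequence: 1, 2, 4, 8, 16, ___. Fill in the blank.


Pattern: geometric (r=2)
Terms: 1, 2, 4, 8, 16
Next term = 32

Next term = 32


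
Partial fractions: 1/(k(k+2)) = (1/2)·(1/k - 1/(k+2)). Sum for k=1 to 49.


1/(k(k+2)) = (1/2)·(1/k - 1/(k+2)) (partial fractions)
Telescoping: Σ = (1/2)·(1 + 1/2 - 1/50 - 1/51) = 931/1275

Sum = 931/1275


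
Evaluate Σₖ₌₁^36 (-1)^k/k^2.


S = -1 + 1/4 - 1/9 + 1/16 - 1/25 + 1/36 - 1/49 + 1/64 ± ...
= -0.8221
(Full series converges to -π²/12 ≈ -0.8225)

S_36 = -0.8221


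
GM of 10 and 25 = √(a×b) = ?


GM = √(10×25) = √250 = 15.8114

GM = 15.8114


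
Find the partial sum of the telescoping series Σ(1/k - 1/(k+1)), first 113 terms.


Telescoping: adjacent terms cancel.
= 1/1 - 1/114
= 1 - 1/114 = 113/114

Sum = 113/114


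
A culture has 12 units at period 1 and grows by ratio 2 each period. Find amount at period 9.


aₙ = a₁·r^(n-1)
= 12×2^8
= 12×256
= 3072

a_9 = 3072


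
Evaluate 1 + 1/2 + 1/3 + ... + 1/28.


H_28 = 1/1 + 1/2 + 1/3 + ... + 1/28
= 315404588903/80313433200
≈ 3.9272

H_28 = 315404588903/80313433200 ≈ 3.9272


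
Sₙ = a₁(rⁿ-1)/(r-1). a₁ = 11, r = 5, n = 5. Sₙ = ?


Sₙ = 11×(5^5 - 1)/(5 - 1)
= 11×(3125 - 1)/4
= 11×3124/4
= 8591

S_5 = 8591


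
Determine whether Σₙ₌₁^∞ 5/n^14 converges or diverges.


p-series test: Σ c/n^p converges if p > 1, diverges if p ≤ 1 (constant c > 0 doesn't affect convergence).
p = 14
14 > 1 → CONVERGES

Converges (p = 14 > 1)


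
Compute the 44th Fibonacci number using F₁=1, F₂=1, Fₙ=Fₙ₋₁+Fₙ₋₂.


Fibonacci sequence: 1, 1, 2, 3, 5, 8, 13, 21, 34, 55, 89, ...
F(44) = 701408733

F(44) = 701408733


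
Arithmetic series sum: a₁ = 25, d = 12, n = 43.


aₙ = 25 + (43-1)×12 = 529
Sₙ = n(a₁+aₙ)/2 = 43×(25+529)/2
= 43×554/2 = 11911

S_43 = 11911


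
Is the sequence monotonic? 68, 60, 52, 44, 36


Differences: -8, -8, -8, -8
All differences < 0 → strictly DECREASING

Monotonically decreasing


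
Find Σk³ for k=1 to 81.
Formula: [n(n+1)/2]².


n(n+1)/2 = 81×82/2 = 3321
Σk³ = 3321² = 11029041

Σk³ = 11029041


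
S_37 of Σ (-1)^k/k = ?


S = -1 + 1/2 - 1/3 + 1/4 - 1/5 + 1/6 - 1/7 + 1/8 ± ...
= -0.7065
(Full series converges to -ln(2) ≈ -0.6931)

S_37 = -0.7065


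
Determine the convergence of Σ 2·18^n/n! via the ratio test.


aₙ = 2·18^n/n!
a_{n+1}/aₙ = 18^(n+1)/(n+1)! × n!/18^n  (constant 2 cancels)
= 18/(n+1)
L = lim(n→∞) 18/(n+1) = 0
L < 1 → series CONVERGES

Converges (ratio test: L = 0 < 1)


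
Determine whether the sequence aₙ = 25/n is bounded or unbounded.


a₁ = 25, a₂ = 25/2, a₃ = 25/3, ...
0 < aₙ ≤ 25 for all n ≥ 1
Lower bound: 0, Upper bound: 25
The sequence IS bounded

Bounded (0 < aₙ ≤ 25)


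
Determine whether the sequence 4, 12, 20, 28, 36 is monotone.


Differences: 8, 8, 8, 8
All differences > 0 → strictly INCREASING

Monotonically increasing


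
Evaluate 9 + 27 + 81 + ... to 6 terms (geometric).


Sₙ = 9×(3^6 - 1)/(3 - 1)
= 9×(729 - 1)/2
= 9×728/2
= 3276

S_6 = 3276


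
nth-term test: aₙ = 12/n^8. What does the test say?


lim(n→∞) 12/n^8 = 0
lim aₙ = 0 → nth-term test is INCONCLUSIVE
(Need other tests; this is actually a convergent p-series with p=8 > 1)

Inconclusive (lim aₙ = 0; need another test)


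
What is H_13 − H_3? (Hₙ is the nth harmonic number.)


Σₖ₌4^13 1/k = 1/4 + 1/5 + 1/6 + 1/7 + 1/8 + 1/9 + 1/10 + 1/11 + 1/12 + 1/13
= 485333/360360
≈ 1.3468

Sum = 485333/360360 ≈ 1.3468


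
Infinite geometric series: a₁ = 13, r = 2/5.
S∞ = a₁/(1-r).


S∞ = a₁/(1-r) = 13/(1 - 2/5)
= 13/(3/5)
= 65/3

S∞ = 65/3


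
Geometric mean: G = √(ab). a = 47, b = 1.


GM = √(47×1) = √47 = 6.8557

GM = 6.8557


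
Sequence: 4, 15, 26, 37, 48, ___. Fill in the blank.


Pattern: arithmetic (d=11)
Terms: 4, 15, 26, 37, 48
Next term = 59

Next term = 59


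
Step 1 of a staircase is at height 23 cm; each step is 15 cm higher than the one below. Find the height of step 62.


aₙ = a₁ + (n-1)d
= 23 + (62-1)×15
= 23 + 915
= 938

a_62 = 938


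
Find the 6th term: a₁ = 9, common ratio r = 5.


aₙ = a₁·r^(n-1)
= 9×5^5
= 9×3125
= 28125

a_6 = 28125


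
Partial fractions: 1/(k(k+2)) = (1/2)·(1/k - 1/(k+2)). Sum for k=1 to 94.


1/(k(k+2)) = (1/2)·(1/k - 1/(k+2)) (partial fractions)
Telescoping: Σ = (1/2)·(1 + 1/2 - 1/95 - 1/96) = 13489/18240

Sum = 13489/18240


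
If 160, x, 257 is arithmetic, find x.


AM = (160 + 257)/2 = 417/2 = 208.5

AM = 208.5


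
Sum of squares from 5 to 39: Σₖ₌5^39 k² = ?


Σₖ₌5^39 k² = Σₖ₌₁^39 k² − Σₖ₌₁^4 k²
= 39·40·79/6 − 4·5·9/6
= 20540 − 30 = 20510

Σk² = 20510


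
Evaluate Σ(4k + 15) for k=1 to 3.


Σ(4k+15) = 4·Σk + 15·n
= 4·6 + 15·3
= 24 + 45 = 69

Σ = 69


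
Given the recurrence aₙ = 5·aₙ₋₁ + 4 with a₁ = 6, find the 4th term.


Computing step by step:
a_1 = 6
a_2 = 34
a_3 = 174
a_4 = 874


a_4 = 874


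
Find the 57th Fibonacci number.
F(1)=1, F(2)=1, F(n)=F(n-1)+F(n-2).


Fibonacci sequence: 1, 1, 2, 3, 5, 8, 13, 21, 34, 55, 89, ...
F(57) = 365435296162

F(57) = 365435296162


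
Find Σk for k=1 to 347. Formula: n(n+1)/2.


n(n+1)/2 = 347×348/2 = 120756/2 = 60378

Σk = 60378


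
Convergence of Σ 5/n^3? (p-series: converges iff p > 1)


p-series test: Σ c/n^p converges if p > 1, diverges if p ≤ 1 (constant c > 0 doesn't affect convergence).
p = 3
3 > 1 → CONVERGES

Converges (p = 3 > 1)


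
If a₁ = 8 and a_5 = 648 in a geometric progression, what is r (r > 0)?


r^(n-1) = aₙ/a₁
r^4 = 648/8 = 81
r = 81^(1/4)
= ±3; taking r > 0 gives r = 3

r = 3


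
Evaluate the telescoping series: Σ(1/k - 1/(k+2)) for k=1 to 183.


Telescoping with gap 2: two head and two tail terms survive.
= (1 + 1/2) - (1/184 + 1/185)
= 3/2 - 1/184 - 1/185 = 50691/34040

Sum = 50691/34040


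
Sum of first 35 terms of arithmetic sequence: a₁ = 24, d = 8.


aₙ = 24 + (35-1)×8 = 296
Sₙ = n(a₁+aₙ)/2 = 35×(24+296)/2
= 35×320/2 = 5600

S_35 = 5600


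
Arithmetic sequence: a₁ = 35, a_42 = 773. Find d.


d = (aₙ - a₁)/(n-1)
= (773 - 35)/(42-1)
= 738/41 = 18

d = 18


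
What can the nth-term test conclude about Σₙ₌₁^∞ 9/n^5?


lim(n→∞) 9/n^5 = 0
lim aₙ = 0 → nth-term test is INCONCLUSIVE
(Need other tests; this is actually a convergent p-series with p=5 > 1)

Inconclusive (lim aₙ = 0; need another test)


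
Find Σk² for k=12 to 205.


Σₖ₌12^205 k² = Σₖ₌₁^205 k² − Σₖ₌₁^11 k²
= 205·206·411/6 − 11·12·23/6
= 2892755 − 506 = 2892249

Σk² = 2892249


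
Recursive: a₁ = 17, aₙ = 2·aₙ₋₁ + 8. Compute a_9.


Computing step by step:
a_1 = 17
a_2 = 42
a_3 = 92
a_4 = 192
a_5 = 392
a_6 = 792
a_7 = 1592
a_8 = 3192
a_9 = 6392


a_9 = 6392


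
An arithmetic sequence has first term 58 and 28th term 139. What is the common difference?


d = (aₙ - a₁)/(n-1)
= (139 - 58)/(28-1)
= 81/27 = 3

d = 3


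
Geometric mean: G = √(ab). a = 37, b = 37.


GM = √(37×37) = √1369 = 37

GM = 37


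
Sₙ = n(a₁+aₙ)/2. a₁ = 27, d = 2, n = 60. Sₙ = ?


aₙ = 27 + (60-1)×2 = 145
Sₙ = n(a₁+aₙ)/2 = 60×(27+145)/2
= 60×172/2 = 5160

S_60 = 5160


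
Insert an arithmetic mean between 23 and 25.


AM = (23 + 25)/2 = 48/2 = 24

AM = 24


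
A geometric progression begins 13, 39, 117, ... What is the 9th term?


aₙ = a₁·r^(n-1)
= 13×3^8
= 13×6561
= 85293

a_9 = 85293


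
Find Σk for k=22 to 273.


Σₖ₌22^273 k = Σₖ₌₁^273 k − Σₖ₌₁^21 k
= 273·274/2 − 21·22/2
= 37401 − 231 = 37170

Σk = 37170


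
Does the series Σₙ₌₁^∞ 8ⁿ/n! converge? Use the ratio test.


aₙ = 8^n/n!
a_{n+1}/aₙ = 8^(n+1)/(n+1)! × n!/8^n
= 8/(n+1)
L = lim(n→∞) 8/(n+1) = 0
L < 1 → series CONVERGES

Converges (ratio test: L = 0 < 1)


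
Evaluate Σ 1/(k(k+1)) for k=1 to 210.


1/(k(k+1)) = 1/k - 1/(k+1) (partial fractions)
Telescoping: Σ = 1 - 1/211 = 210/211

Sum = 210/211


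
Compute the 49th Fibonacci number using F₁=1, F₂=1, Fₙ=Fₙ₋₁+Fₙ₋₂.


Fibonacci sequence: 1, 1, 2, 3, 5, 8, 13, 21, 34, 55, 89, ...
F(49) = 7778742049

F(49) = 7778742049


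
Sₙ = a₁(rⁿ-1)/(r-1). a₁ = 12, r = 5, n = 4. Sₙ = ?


Sₙ = 12×(5^4 - 1)/(5 - 1)
= 12×(625 - 1)/4
= 12×624/4
= 1872

S_4 = 1872


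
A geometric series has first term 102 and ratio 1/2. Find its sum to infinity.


S∞ = a₁/(1-r) = 102/(1 - 1/2)
= 102/(1/2)
= 204

S∞ = 204


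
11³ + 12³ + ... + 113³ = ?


Σₖ₌11^113 k³ = [113·114/2]² − [10·11/2]²
= 41486481 − 3025 = 41483456

Σk³ = 41483456


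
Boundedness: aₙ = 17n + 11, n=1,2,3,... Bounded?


aₙ = 17n + 11 → as n→∞, aₙ→∞
No finite upper bound exists
The sequence is UNBOUNDED

Unbounded (aₙ → ∞ as n → ∞)


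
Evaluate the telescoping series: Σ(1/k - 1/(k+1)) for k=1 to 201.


Telescoping: adjacent terms cancel.
= 1/1 - 1/202
= 1 - 1/202 = 201/202

Sum = 201/202


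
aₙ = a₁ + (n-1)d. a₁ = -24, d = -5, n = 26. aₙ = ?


aₙ = a₁ + (n-1)d
= -24 + (26-1)×-5
= -24 - 125
= -149

a_26 = -149


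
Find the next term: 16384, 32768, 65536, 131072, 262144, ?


Pattern: powers of 2: 2ⁿ
Terms: 16384, 32768, 65536, 131072, 262144
Next term = 524288

Next term = 524288


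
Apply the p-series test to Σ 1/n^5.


p-series test: Σ c/n^p converges if p > 1, diverges if p ≤ 1 (constant c > 0 doesn't affect convergence).
p = 5
5 > 1 → CONVERGES

Converges (p = 5 > 1)


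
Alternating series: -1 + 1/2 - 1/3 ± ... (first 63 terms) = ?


S = -1 + 1/2 - 1/3 + 1/4 - 1/5 + 1/6 - 1/7 + 1/8 ± ...
= -0.701
(Full series converges to -ln(2) ≈ -0.6931)

S_63 = -0.701


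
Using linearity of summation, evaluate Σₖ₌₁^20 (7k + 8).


Σ(7k+8) = 7·Σk + 8·n
= 7·210 + 8·20
= 1470 + 160 = 1630

Σ = 1630


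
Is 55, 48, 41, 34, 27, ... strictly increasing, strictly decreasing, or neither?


Differences: -7, -7, -7, -7
All differences < 0 → strictly DECREASING

Monotonically decreasing


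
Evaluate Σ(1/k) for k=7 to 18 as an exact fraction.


Σₖ₌7^18 1/k = 1/7 + 1/8 + 1/9 + ... + 1/18
= 853661/816816
≈ 1.0451

Sum = 853661/816816 ≈ 1.0451


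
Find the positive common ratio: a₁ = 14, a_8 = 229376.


r^(n-1) = aₙ/a₁
r^7 = 229376/14 = 16384
r = 16384^(1/7)
= 4

r = 4


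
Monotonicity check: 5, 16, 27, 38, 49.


Differences: 11, 11, 11, 11
All differences > 0 → strictly INCREASING

Monotonically increasing


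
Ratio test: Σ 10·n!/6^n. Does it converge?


aₙ = 10·n!/6^n
a_{n+1}/aₙ = (n+1)!/6^(n+1) × 6^n/n!  (constant 10 cancels)
= (n+1)/6
L = lim(n→∞) (n+1)/6 = ∞
L > 1 → series DIVERGES

Diverges (ratio test: L = ∞ > 1)


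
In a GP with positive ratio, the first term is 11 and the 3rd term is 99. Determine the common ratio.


r^(n-1) = aₙ/a₁
r^2 = 99/11 = 9
r = 9^(1/2)
= ±3; taking r > 0 gives r = 3

r = 3


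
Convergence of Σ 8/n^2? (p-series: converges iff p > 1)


p-series test: Σ c/n^p converges if p > 1, diverges if p ≤ 1 (constant c > 0 doesn't affect convergence).
p = 2
2 > 1 → CONVERGES

Converges (p = 2 > 1)


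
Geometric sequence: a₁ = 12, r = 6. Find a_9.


aₙ = a₁·r^(n-1)
= 12×6^8
= 12×1679616
= 20155392

a_9 = 20155392


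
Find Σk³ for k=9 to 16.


Σₖ₌9^16 k³ = [16·17/2]² − [8·9/2]²
= 18496 − 1296 = 17200

Σk³ = 17200


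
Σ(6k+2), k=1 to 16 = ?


Σ(6k+2) = 6·Σk + 2·n
= 6·136 + 2·16
= 816 + 32 = 848

Σ = 848


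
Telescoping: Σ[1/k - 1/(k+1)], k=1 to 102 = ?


Telescoping: adjacent terms cancel.
= 1/1 - 1/103
= 1 - 1/103 = 102/103

Sum = 102/103


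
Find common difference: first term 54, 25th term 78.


d = (aₙ - a₁)/(n-1)
= (78 - 54)/(25-1)
= 24/24 = 1

d = 1


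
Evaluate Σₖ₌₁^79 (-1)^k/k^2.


S = -1 + 1/4 - 1/9 + 1/16 - 1/25 + 1/36 - 1/49 + 1/64 ± ...
= -0.8225
(Full series converges to -π²/12 ≈ -0.8225)

S_79 = -0.8225


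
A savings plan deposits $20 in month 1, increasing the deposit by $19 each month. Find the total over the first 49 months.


aₙ = 20 + (49-1)×19 = 932
Sₙ = n(a₁+aₙ)/2 = 49×(20+932)/2
= 49×952/2 = 23324

S_49 = 23324


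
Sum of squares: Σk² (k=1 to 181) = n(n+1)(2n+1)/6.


n = 181
n(n+1)(2n+1)/6 = 181×182×363/6
= 11957946/6 = 1992991

Σk² = 1992991


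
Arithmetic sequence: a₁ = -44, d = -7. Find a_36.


aₙ = a₁ + (n-1)d
= -44 + (36-1)×-7
= -44 - 245
= -289

a_36 = -289


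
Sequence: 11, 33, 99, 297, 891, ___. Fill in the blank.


Pattern: geometric (r=3)
Terms: 11, 33, 99, 297, 891
Next term = 2673

Next term = 2673


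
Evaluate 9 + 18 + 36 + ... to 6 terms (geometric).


Sₙ = 9×(2^6 - 1)/(2 - 1)
= 9×(64 - 1)/1
= 9×63/1
= 567

S_6 = 567


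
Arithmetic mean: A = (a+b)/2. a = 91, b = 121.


AM = (91 + 121)/2 = 212/2 = 106

AM = 106


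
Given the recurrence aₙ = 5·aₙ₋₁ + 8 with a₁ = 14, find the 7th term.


Computing step by step:
a_1 = 14
a_2 = 78
a_3 = 398
a_4 = 1998
a_5 = 9998
a_6 = 49998
a_7 = 249998


a_7 = 249998


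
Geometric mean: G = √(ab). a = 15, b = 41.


GM = √(15×41) = √615 = 24.7992

GM = 24.7992


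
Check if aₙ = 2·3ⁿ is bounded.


aₙ = 2·3ⁿ → as n→∞, aₙ→∞ (since base 3 > 1)
No finite upper bound exists
The sequence is UNBOUNDED

Unbounded (aₙ → ∞ as n → ∞)


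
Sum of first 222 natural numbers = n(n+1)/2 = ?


n(n+1)/2 = 222×223/2 = 49506/2 = 24753

Σk = 24753


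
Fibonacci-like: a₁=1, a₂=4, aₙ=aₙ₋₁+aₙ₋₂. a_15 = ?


Computing iteratively: 1, 4, 5, 9, 14, 23, 37, 60, 97, 157, 254, 411, ...
a_15 = 1741

a_15 = 1741


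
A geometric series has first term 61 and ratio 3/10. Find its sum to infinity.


S∞ = a₁/(1-r) = 61/(1 - 3/10)
= 61/(7/10)
= 610/7

S∞ = 610/7


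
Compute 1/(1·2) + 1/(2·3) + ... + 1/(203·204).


1/(k(k+1)) = 1/k - 1/(k+1) (partial fractions)
Telescoping: Σ = 1 - 1/204 = 203/204

Sum = 203/204


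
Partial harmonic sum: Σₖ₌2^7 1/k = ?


Σₖ₌2^7 1/k = 1/2 + 1/3 + 1/4 + 1/5 + 1/6 + 1/7
= 223/140
≈ 1.5929

Sum = 223/140 ≈ 1.5929


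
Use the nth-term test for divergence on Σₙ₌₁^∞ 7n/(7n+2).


lim(n→∞) 7n/(7n+2) = 7/7 = 1  (divide numerator and denominator by n)
lim aₙ = 1 ≠ 0 → series DIVERGES

Diverges (lim aₙ = 1 ≠ 0)


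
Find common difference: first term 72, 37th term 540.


d = (aₙ - a₁)/(n-1)
= (540 - 72)/(37-1)
= 468/36 = 13

d = 13


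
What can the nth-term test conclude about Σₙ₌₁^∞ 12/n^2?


lim(n→∞) 12/n^2 = 0
lim aₙ = 0 → nth-term test is INCONCLUSIVE
(Need other tests; this is actually a convergent p-series with p=2 > 1)

Inconclusive (lim aₙ = 0; need another test)


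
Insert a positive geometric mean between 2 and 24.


GM = √(2×24) = √48 = 6.9282

GM = 6.9282


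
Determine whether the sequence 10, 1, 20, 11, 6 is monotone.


Differences: -9, 19, -9, -5
Difference at position 2 is +19 (> 0) but position 1 is -9 (< 0) — sequence both rises and falls
→ NOT monotonic

Not monotonic


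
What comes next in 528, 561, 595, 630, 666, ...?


Pattern: triangular numbers: n(n+1)/2
Terms: 528, 561, 595, 630, 666
Next term = 703

Next term = 703


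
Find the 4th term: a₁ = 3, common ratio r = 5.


aₙ = a₁·r^(n-1)
= 3×5^3
= 3×125
= 375

a_4 = 375


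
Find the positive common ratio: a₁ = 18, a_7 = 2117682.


r^(n-1) = aₙ/a₁
r^6 = 2117682/18 = 117649
r = 117649^(1/6)
= ±7; taking r > 0 gives r = 7

r = 7


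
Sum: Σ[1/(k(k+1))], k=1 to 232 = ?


1/(k(k+1)) = 1/k - 1/(k+1) (partial fractions)
Telescoping: Σ = 1 - 1/233 = 232/233

Sum = 232/233


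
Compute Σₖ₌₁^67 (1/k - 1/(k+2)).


Telescoping with gap 2: two head and two tail terms survive.
= (1 + 1/2) - (1/68 + 1/69)
= 3/2 - 1/68 - 1/69 = 6901/4692

Sum = 6901/4692


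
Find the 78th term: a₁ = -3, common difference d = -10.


aₙ = a₁ + (n-1)d
= -3 + (78-1)×-10
= -3 - 770
= -773

a_78 = -773


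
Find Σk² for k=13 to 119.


Σₖ₌13^119 k² = Σₖ₌₁^119 k² − Σₖ₌₁^12 k²
= 119·120·239/6 − 12·13·25/6
= 568820 − 650 = 568170

Σk² = 568170


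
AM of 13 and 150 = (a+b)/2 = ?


AM = (13 + 150)/2 = 163/2 = 81.5

AM = 81.5


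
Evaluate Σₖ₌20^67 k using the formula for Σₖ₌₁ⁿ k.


Σₖ₌20^67 k = Σₖ₌₁^67 k − Σₖ₌₁^19 k
= 67·68/2 − 19·20/2
= 2278 − 190 = 2088

Σk = 2088


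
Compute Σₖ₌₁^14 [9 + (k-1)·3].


aₙ = 9 + (14-1)×3 = 48
Sₙ = n(a₁+aₙ)/2 = 14×(9+48)/2
= 14×57/2 = 399

S_14 = 399


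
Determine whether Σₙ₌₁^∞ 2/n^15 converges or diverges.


p-series test: Σ c/n^p converges if p > 1, diverges if p ≤ 1 (constant c > 0 doesn't affect convergence).
p = 15
15 > 1 → CONVERGES

Converges (p = 15 > 1)


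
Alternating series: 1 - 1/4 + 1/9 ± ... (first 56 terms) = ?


S = 1 - 1/4 + 1/9 - 1/16 + 1/25 - 1/36 + 1/49 - 1/64 ± ...
= 0.8223
(Full series converges to +π²/12 ≈ +0.8225)

S_56 = 0.8223


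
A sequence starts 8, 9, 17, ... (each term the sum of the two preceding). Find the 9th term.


Computing iteratively: 8, 9, 17, 26, 43, 69, 112, 181, 293
a_9 = 293

a_9 = 293


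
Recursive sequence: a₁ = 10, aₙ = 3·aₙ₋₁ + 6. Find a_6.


Computing step by step:
a_1 = 10
a_2 = 36
a_3 = 114
a_4 = 348
a_5 = 1050
a_6 = 3156


a_6 = 3156


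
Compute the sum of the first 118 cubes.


n(n+1)/2 = 118×119/2 = 7021
Σk³ = 7021² = 49294441

Σk³ = 49294441


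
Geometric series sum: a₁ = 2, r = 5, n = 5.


Sₙ = 2×(5^5 - 1)/(5 - 1)
= 2×(3125 - 1)/4
= 2×3124/4
= 1562

S_5 = 1562


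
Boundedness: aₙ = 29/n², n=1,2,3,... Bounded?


a₁ = 29, a₂ = 29/4, a₃ = 29/9, ...
0 < aₙ ≤ 29 for all n ≥ 1
The sequence IS bounded

Bounded (0 < aₙ ≤ 29)


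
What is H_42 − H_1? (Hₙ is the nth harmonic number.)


Σₖ₌2^42 1/k = 1/2 + 1/3 + 1/4 + ... + 1/42
= 9464375460249419/2844937529085600
≈ 3.3267

Sum = 9464375460249419/2844937529085600 ≈ 3.3267


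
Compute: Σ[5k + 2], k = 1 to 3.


Σ(5k+2) = 5·Σk + 2·n
= 5·6 + 2·3
= 30 + 6 = 36

Σ = 36


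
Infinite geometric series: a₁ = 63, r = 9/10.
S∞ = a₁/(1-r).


S∞ = a₁/(1-r) = 63/(1 - 9/10)
= 63/(1/10)
= 630

S∞ = 630


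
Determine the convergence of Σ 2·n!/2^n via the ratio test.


aₙ = 2·n!/2^n
a_{n+1}/aₙ = (n+1)!/2^(n+1) × 2^n/n!  (constant 2 cancels)
= (n+1)/2
L = lim(n→∞) (n+1)/2 = ∞
L > 1 → series DIVERGES

Diverges (ratio test: L = ∞ > 1)


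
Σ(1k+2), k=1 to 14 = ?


Σ(1k+2) = 1·Σk + 2·n
= 1·105 + 2·14
= 105 + 28 = 133

Σ = 133


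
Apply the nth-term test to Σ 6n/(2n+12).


lim(n→∞) 6n/(2n+12) = 6/2 = 3  (divide numerator and denominator by n)
lim aₙ = 3 ≠ 0 → series DIVERGES

Diverges (lim aₙ = 3 ≠ 0)


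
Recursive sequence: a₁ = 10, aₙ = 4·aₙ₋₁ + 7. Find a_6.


Computing step by step:
a_1 = 10
a_2 = 47
a_3 = 195
a_4 = 787
a_5 = 3155
a_6 = 12627


a_6 = 12627


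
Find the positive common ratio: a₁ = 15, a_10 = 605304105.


r^(n-1) = aₙ/a₁
r^9 = 605304105/15 = 40353607
r = 40353607^(1/9)
= 7

r = 7


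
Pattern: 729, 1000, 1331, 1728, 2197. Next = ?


Pattern: perfect cubes: n³
Terms: 729, 1000, 1331, 1728, 2197
Next term = 2744

Next term = 2744


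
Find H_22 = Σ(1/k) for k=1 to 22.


H_22 = 1/1 + 1/2 + 1/3 + ... + 1/22
= 19093197/5173168
≈ 3.6908

H_22 = 19093197/5173168 ≈ 3.6908


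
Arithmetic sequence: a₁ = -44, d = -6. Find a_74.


aₙ = a₁ + (n-1)d
= -44 + (74-1)×-6
= -44 - 438
= -482

a_74 = -482


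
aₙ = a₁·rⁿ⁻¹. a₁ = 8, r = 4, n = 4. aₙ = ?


aₙ = a₁·r^(n-1)
= 8×4^3
= 8×64
= 512

a_4 = 512


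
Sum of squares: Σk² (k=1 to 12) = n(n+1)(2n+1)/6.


n = 12
n(n+1)(2n+1)/6 = 12×13×25/6
= 3900/6 = 650

Σk² = 650


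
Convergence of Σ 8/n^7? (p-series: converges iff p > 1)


p-series test: Σ c/n^p converges if p > 1, diverges if p ≤ 1 (constant c > 0 doesn't affect convergence).
p = 7
7 > 1 → CONVERGES

Converges (p = 7 > 1)


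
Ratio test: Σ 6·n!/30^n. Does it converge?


aₙ = 6·n!/30^n
a_{n+1}/aₙ = (n+1)!/30^(n+1) × 30^n/n!  (constant 6 cancels)
= (n+1)/30
L = lim(n→∞) (n+1)/30 = ∞
L > 1 → series DIVERGES

Diverges (ratio test: L = ∞ > 1)


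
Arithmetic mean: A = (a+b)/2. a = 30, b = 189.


AM = (30 + 189)/2 = 219/2 = 109.5

AM = 109.5


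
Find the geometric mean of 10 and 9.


GM = √(10×9) = √90 = 9.4868

GM = 9.4868


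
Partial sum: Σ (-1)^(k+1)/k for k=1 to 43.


S = 1 - 1/2 + 1/3 - 1/4 + 1/5 - 1/6 + 1/7 - 1/8 ± ...
= 0.7046
(Full series converges to +ln(2) ≈ +0.6931)

S_43 = 0.7046


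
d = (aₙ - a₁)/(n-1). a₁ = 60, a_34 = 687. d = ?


d = (aₙ - a₁)/(n-1)
= (687 - 60)/(34-1)
= 627/33 = 19

d = 19


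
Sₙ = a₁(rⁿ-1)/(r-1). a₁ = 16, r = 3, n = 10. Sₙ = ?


Sₙ = 16×(3^10 - 1)/(3 - 1)
= 16×(59049 - 1)/2
= 16×59048/2
= 472384

S_10 = 472384


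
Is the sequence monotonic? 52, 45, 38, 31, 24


Differences: -7, -7, -7, -7
All differences < 0 → strictly DECREASING

Monotonically decreasing


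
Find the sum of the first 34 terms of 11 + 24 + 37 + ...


aₙ = 11 + (34-1)×13 = 440
Sₙ = n(a₁+aₙ)/2 = 34×(11+440)/2
= 34×451/2 = 7667

S_34 = 7667


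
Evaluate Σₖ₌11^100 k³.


Σₖ₌11^100 k³ = [100·101/2]² − [10·11/2]²
= 25502500 − 3025 = 25499475

Σk³ = 25499475


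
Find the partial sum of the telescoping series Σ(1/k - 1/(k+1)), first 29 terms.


Telescoping: adjacent terms cancel.
= 1/1 - 1/30
= 1 - 1/30 = 29/30

Sum = 29/30


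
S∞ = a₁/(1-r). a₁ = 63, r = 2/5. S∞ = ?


S∞ = a₁/(1-r) = 63/(1 - 2/5)
= 63/(3/5)
= 105

S∞ = 105


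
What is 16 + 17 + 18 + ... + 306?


Σₖ₌16^306 k = Σₖ₌₁^306 k − Σₖ₌₁^15 k
= 306·307/2 − 15·16/2
= 46971 − 120 = 46851

Σk = 46851


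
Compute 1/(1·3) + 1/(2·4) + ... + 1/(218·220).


1/(k(k+2)) = (1/2)·(1/k - 1/(k+2)) (partial fractions)
Telescoping: Σ = (1/2)·(1 + 1/2 - 1/219 - 1/220) = 71831/96360

Sum = 71831/96360


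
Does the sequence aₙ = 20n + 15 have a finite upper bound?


aₙ = 20n + 15 → as n→∞, aₙ→∞
No finite upper bound exists
The sequence is UNBOUNDED

Unbounded (aₙ → ∞ as n → ∞)


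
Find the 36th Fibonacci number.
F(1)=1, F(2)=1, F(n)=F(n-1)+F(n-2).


Fibonacci sequence: 1, 1, 2, 3, 5, 8, 13, 21, 34, 55, 89, ...
F(36) = 14930352

F(36) = 14930352


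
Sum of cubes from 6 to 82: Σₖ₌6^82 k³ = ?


Σₖ₌6^82 k³ = [82·83/2]² − [5·6/2]²
= 11580409 − 225 = 11580184

Σk³ = 11580184


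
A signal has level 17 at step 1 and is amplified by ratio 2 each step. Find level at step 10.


aₙ = a₁·r^(n-1)
= 17×2^9
= 17×512
= 8704

a_10 = 8704


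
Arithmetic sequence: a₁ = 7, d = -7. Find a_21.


aₙ = a₁ + (n-1)d
= 7 + (21-1)×-7
= 7 - 140
= -133

a_21 = -133


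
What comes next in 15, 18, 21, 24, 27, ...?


Pattern: arithmetic (d=3)
Terms: 15, 18, 21, 24, 27
Next term = 30

Next term = 30


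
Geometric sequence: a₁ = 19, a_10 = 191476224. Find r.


r^(n-1) = aₙ/a₁
r^9 = 191476224/19 = 10077696
r = 10077696^(1/9)
= 6

r = 6


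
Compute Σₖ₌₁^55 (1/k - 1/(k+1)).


Telescoping: adjacent terms cancel.
= 1/1 - 1/56
= 1 - 1/56 = 55/56

Sum = 55/56


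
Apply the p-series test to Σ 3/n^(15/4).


p-series test: Σ c/n^p converges if p > 1, diverges if p ≤ 1 (constant c > 0 doesn't affect convergence).
p = 15/4
15/4 > 1 → CONVERGES

Converges (p = 15/4 > 1)


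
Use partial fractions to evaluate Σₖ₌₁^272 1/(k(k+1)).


1/(k(k+1)) = 1/k - 1/(k+1) (partial fractions)
Telescoping: Σ = 1 - 1/273 = 272/273

Sum = 272/273


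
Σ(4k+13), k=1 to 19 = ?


Σ(4k+13) = 4·Σk + 13·n
= 4·190 + 13·19
= 760 + 247 = 1007

Σ = 1007


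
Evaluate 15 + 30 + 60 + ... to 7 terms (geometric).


Sₙ = 15×(2^7 - 1)/(2 - 1)
= 15×(128 - 1)/1
= 15×127/1
= 1905

S_7 = 1905


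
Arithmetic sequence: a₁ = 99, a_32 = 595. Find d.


d = (aₙ - a₁)/(n-1)
= (595 - 99)/(32-1)
= 496/31 = 16

d = 16


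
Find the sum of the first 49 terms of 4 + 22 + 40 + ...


aₙ = 4 + (49-1)×18 = 868
Sₙ = n(a₁+aₙ)/2 = 49×(4+868)/2
= 49×872/2 = 21364

S_49 = 21364


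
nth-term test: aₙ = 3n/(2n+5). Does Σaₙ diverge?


lim(n→∞) 3n/(2n+5) = 3/2 = 3/2  (divide numerator and denominator by n)
lim aₙ = 3/2 ≠ 0 → series DIVERGES

Diverges (lim aₙ = 3/2 ≠ 0)


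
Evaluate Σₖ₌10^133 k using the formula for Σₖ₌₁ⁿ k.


Σₖ₌10^133 k = Σₖ₌₁^133 k − Σₖ₌₁^9 k
= 133·134/2 − 9·10/2
= 8911 − 45 = 8866

Σk = 8866


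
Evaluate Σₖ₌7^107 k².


Σₖ₌7^107 k² = Σₖ₌₁^107 k² − Σₖ₌₁^6 k²
= 107·108·215/6 − 6·7·13/6
= 414090 − 91 = 413999

Σk² = 413999


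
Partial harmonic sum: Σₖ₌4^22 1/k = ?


Σₖ₌4^22 1/k = 1/4 + 1/5 + 1/6 + ... + 1/22
= 28827167/15519504
≈ 1.8575

Sum = 28827167/15519504 ≈ 1.8575


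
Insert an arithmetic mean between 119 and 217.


AM = (119 + 217)/2 = 336/2 = 168

AM = 168


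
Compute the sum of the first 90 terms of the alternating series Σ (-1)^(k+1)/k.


S = 1 - 1/2 + 1/3 - 1/4 + 1/5 - 1/6 + 1/7 - 1/8 ± ...
= 0.6876
(Full series converges to +ln(2) ≈ +0.6931)

S_90 = 0.6876


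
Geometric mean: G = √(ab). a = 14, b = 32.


GM = √(14×32) = √448 = 21.166

GM = 21.166


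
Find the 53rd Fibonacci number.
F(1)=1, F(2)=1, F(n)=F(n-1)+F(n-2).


Fibonacci sequence: 1, 1, 2, 3, 5, 8, 13, 21, 34, 55, 89, ...
F(53) = 53316291173

F(53) = 53316291173


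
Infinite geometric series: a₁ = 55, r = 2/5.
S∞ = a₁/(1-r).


S∞ = a₁/(1-r) = 55/(1 - 2/5)
= 55/(3/5)
= 275/3

S∞ = 275/3


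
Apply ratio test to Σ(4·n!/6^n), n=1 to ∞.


aₙ = 4·n!/6^n
a_{n+1}/aₙ = (n+1)!/6^(n+1) × 6^n/n!  (constant 4 cancels)
= (n+1)/6
L = lim(n→∞) (n+1)/6 = ∞
L > 1 → series DIVERGES

Diverges (ratio test: L = ∞ > 1)


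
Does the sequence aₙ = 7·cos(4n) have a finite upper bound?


For all n, -1 ≤ cos(4n) ≤ 1, so -7 ≤ 7·cos(4n) ≤ 7
Lower bound: -7, Upper bound: 7
The sequence IS bounded

Bounded (-7 ≤ aₙ ≤ 7)


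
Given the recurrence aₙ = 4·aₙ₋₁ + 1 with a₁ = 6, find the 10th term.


Computing step by step:
a_1 = 6
a_2 = 25
a_3 = 101
a_4 = 405
a_5 = 1621
a_6 = 6485
a_7 = 25941
a_8 = 103765
a_9 = 415061
a_10 = 1660245


a_10 = 1660245


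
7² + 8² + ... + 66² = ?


Σₖ₌7^66 k² = Σₖ₌₁^66 k² − Σₖ₌₁^6 k²
= 66·67·133/6 − 6·7·13/6
= 98021 − 91 = 97930

Σk² = 97930


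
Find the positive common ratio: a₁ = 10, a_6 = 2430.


r^(n-1) = aₙ/a₁
r^5 = 2430/10 = 243
r = 243^(1/5)
= 3

r = 3


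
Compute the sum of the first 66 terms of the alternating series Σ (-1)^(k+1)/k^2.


S = 1 - 1/4 + 1/9 - 1/16 + 1/25 - 1/36 + 1/49 - 1/64 ± ...
= 0.8224
(Full series converges to +π²/12 ≈ +0.8225)

S_66 = 0.8224


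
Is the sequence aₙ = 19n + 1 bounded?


aₙ = 19n + 1 → as n→∞, aₙ→∞
No finite upper bound exists
The sequence is UNBOUNDED

Unbounded (aₙ → ∞ as n → ∞)


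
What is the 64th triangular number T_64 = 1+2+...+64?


n(n+1)/2 = 64×65/2 = 4160/2 = 2080

Σk = 2080


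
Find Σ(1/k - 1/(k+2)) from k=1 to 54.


Telescoping with gap 2: two head and two tail terms survive.
= (1 + 1/2) - (1/55 + 1/56)
= 3/2 - 1/55 - 1/56 = 4509/3080

Sum = 4509/3080


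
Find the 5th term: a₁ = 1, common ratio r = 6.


aₙ = a₁·r^(n-1)
= 1×6^4
= 1×1296
= 1296

a_5 = 1296


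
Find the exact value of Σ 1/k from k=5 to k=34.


Σₖ₌5^34 1/k = 1/5 + 1/6 + 1/7 + ... + 1/34
= 26713038089749/13127595717600
≈ 2.0349

Sum = 26713038089749/13127595717600 ≈ 2.0349


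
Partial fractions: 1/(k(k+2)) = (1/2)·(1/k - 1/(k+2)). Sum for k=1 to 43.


1/(k(k+2)) = (1/2)·(1/k - 1/(k+2)) (partial fractions)
Telescoping: Σ = (1/2)·(1 + 1/2 - 1/44 - 1/45) = 2881/3960

Sum = 2881/3960


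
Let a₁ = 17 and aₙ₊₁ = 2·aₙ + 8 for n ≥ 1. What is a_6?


Computing step by step:
a_1 = 17
a_2 = 42
a_3 = 92
a_4 = 192
a_5 = 392
a_6 = 792


a_6 = 792


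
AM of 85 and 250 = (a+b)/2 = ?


AM = (85 + 250)/2 = 335/2 = 167.5

AM = 167.5


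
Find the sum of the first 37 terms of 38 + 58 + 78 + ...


aₙ = 38 + (37-1)×20 = 758
Sₙ = n(a₁+aₙ)/2 = 37×(38+758)/2
= 37×796/2 = 14726

S_37 = 14726


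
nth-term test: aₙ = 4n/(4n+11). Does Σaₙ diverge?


lim(n→∞) 4n/(4n+11) = 4/4 = 1  (divide numerator and denominator by n)
lim aₙ = 1 ≠ 0 → series DIVERGES

Diverges (lim aₙ = 1 ≠ 0)


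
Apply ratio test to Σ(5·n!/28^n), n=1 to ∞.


aₙ = 5·n!/28^n
a_{n+1}/aₙ = (n+1)!/28^(n+1) × 28^n/n!  (constant 5 cancels)
= (n+1)/28
L = lim(n→∞) (n+1)/28 = ∞
L > 1 → series DIVERGES

Diverges (ratio test: L = ∞ > 1)


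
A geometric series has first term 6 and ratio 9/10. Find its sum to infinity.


S∞ = a₁/(1-r) = 6/(1 - 9/10)
= 6/(1/10)
= 60

S∞ = 60
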